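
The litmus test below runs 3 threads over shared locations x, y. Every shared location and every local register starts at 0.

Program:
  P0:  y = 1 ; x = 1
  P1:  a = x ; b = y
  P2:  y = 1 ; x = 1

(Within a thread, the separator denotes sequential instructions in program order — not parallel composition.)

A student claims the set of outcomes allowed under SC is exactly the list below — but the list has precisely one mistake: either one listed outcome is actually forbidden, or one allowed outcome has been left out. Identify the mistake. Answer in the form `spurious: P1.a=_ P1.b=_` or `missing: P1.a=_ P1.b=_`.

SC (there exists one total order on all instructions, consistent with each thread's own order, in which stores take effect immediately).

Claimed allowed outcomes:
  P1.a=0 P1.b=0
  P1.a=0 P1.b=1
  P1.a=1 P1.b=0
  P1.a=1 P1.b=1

outcome vector order: (P1.a,P1.b)
[SC] allowed = {00 01 11}
claimed∖SC = {10}

spurious: P1.a=1 P1.b=0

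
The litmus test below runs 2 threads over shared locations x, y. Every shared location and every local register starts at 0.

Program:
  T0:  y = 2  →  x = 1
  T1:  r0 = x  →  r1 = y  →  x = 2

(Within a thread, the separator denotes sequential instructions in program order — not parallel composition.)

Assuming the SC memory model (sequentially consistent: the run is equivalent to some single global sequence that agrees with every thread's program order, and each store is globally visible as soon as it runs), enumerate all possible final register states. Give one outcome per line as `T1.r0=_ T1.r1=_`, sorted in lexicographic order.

outcome vector order: (T1.r0,T1.r1)
|SC outcomes| = 3

T1.r0=0 T1.r1=0
T1.r0=0 T1.r1=2
T1.r0=1 T1.r1=2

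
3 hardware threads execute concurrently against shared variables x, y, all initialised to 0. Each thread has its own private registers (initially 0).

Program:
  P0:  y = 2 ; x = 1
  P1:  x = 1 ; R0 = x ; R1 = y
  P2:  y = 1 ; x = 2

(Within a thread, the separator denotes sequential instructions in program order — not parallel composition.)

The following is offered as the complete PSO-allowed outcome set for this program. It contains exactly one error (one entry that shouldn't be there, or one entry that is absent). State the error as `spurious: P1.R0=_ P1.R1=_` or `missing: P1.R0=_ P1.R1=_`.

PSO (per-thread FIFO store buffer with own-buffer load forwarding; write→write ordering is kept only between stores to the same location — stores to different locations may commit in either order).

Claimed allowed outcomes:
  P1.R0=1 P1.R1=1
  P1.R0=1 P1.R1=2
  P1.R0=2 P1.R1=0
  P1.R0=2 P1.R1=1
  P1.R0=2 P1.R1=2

outcome vector order: (P1.R0,P1.R1)
PSO (6): (1,0) (1,1) (1,2) (2,0) (2,1) (2,2)
PSO∖claimed = {(1,0)}

missing: P1.R0=1 P1.R1=0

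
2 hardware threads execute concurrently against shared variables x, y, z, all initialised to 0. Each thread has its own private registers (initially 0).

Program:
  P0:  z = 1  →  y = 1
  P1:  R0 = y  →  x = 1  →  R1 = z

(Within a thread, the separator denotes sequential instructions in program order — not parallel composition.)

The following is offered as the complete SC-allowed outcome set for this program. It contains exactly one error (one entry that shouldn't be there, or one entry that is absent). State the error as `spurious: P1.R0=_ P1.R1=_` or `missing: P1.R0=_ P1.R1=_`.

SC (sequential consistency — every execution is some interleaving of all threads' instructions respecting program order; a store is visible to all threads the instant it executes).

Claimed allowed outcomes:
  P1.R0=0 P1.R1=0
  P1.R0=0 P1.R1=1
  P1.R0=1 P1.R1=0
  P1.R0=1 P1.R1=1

outcome vector order: (P1.R0,P1.R1)
SC (3): <0 0>, <0 1>, <1 1>
claimed∖SC = {<1 0>}

spurious: P1.R0=1 P1.R1=0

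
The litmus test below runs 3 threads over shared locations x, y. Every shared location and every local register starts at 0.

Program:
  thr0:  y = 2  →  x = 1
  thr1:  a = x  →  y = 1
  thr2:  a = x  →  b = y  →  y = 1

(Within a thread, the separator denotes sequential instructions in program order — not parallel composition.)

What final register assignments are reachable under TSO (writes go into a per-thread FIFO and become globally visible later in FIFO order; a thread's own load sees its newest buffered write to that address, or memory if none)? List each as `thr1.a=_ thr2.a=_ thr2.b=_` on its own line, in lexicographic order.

thr1.a=0 thr2.a=0 thr2.b=0
thr1.a=0 thr2.a=0 thr2.b=1
thr1.a=0 thr2.a=0 thr2.b=2
thr1.a=0 thr2.a=1 thr2.b=1
thr1.a=0 thr2.a=1 thr2.b=2
thr1.a=1 thr2.a=0 thr2.b=0
thr1.a=1 thr2.a=0 thr2.b=1
thr1.a=1 thr2.a=0 thr2.b=2
thr1.a=1 thr2.a=1 thr2.b=1
thr1.a=1 thr2.a=1 thr2.b=2

outcome vector order: (thr1.a,thr2.a,thr2.b)
|TSO outcomes| = 10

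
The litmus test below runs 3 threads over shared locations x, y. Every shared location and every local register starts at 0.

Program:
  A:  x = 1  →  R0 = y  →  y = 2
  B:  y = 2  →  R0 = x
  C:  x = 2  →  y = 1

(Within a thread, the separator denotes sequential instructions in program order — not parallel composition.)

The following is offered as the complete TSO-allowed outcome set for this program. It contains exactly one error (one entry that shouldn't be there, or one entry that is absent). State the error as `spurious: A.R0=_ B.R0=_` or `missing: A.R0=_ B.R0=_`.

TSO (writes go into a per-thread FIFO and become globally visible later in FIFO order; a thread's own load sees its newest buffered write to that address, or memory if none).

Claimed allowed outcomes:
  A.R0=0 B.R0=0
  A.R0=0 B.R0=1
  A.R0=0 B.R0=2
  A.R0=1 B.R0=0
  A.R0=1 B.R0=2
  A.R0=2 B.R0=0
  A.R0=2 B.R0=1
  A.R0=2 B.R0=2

missing: A.R0=1 B.R0=1

outcome vector order: (A.R0,B.R0)
under TSO → <0 0>, <0 1>, <0 2>, <1 0>, <1 1>, <1 2>, <2 0>, <2 1>, <2 2>
TSO∖claimed = {<1 1>}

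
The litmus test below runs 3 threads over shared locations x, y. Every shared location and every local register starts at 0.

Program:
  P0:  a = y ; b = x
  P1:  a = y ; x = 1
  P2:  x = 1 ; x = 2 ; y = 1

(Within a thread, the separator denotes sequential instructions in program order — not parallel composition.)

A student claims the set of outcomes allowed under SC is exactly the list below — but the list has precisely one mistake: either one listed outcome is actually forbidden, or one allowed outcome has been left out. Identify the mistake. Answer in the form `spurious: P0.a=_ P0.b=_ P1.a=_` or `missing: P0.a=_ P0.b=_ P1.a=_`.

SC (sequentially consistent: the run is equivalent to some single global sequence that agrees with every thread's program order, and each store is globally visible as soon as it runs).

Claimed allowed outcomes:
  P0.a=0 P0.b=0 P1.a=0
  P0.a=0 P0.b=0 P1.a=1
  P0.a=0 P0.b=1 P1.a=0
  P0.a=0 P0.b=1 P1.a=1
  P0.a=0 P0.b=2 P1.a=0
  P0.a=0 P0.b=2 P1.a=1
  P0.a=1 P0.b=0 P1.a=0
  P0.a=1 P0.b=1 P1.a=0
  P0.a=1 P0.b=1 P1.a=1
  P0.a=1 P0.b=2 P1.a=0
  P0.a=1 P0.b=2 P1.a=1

outcome vector order: (P0.a,P0.b,P1.a)
under SC → 000; 001; 010; 011; 020; 021; 110; 111; 120; 121
claimed∖SC = {100}

spurious: P0.a=1 P0.b=0 P1.a=0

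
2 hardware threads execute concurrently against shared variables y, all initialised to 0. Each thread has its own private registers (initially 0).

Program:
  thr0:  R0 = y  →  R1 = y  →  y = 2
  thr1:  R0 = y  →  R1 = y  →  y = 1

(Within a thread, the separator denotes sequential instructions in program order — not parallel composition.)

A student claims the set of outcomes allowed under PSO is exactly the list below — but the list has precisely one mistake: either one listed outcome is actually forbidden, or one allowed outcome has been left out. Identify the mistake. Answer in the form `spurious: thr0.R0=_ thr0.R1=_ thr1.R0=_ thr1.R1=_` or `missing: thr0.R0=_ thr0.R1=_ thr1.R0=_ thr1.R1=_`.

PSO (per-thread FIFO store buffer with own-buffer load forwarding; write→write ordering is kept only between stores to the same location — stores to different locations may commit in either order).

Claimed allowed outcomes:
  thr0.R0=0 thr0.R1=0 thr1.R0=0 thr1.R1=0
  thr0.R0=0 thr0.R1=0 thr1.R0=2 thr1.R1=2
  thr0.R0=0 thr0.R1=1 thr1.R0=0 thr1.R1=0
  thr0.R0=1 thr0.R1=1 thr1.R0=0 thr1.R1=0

missing: thr0.R0=0 thr0.R1=0 thr1.R0=0 thr1.R1=2

outcome vector order: (thr0.R0,thr0.R1,thr1.R0,thr1.R1)
[PSO] allowed = {0000 0002 0022 0100 1100}
PSO∖claimed = {0002}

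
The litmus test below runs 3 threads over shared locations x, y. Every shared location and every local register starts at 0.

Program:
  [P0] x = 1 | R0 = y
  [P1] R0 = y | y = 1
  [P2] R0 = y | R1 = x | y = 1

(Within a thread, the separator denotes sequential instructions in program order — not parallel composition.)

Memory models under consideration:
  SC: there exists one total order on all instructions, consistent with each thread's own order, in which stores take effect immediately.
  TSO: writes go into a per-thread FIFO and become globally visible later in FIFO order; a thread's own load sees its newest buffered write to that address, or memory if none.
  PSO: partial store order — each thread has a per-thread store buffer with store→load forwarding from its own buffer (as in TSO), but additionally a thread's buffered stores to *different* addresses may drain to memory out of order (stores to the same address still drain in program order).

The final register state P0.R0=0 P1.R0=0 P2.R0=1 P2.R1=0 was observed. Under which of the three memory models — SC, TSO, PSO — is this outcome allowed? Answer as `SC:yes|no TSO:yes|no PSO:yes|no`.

SC:no TSO:yes PSO:yes

outcome vector order: (P0.R0,P1.R0,P2.R0,P2.R1)
SC: 11 outcomes — {(0,0,0,0), (0,0,0,1), (0,0,1,1), (0,1,0,0), (0,1,0,1), (1,0,0,0), (1,0,0,1), (1,0,1,0), (1,0,1,1), (1,1,0,0), (1,1,0,1)}
TSO: 12 outcomes — {(0,0,0,0), (0,0,0,1), (0,0,1,0), (0,0,1,1), (0,1,0,0), (0,1,0,1), (1,0,0,0), (1,0,0,1), (1,0,1,0), (1,0,1,1), (1,1,0,0), (1,1,0,1)}
PSO: 12 outcomes — {(0,0,0,0), (0,0,0,1), (0,0,1,0), (0,0,1,1), (0,1,0,0), (0,1,0,1), (1,0,0,0), (1,0,0,1), (1,0,1,0), (1,0,1,1), (1,1,0,0), (1,1,0,1)}
target (0,0,1,0) ∈ {TSO,PSO}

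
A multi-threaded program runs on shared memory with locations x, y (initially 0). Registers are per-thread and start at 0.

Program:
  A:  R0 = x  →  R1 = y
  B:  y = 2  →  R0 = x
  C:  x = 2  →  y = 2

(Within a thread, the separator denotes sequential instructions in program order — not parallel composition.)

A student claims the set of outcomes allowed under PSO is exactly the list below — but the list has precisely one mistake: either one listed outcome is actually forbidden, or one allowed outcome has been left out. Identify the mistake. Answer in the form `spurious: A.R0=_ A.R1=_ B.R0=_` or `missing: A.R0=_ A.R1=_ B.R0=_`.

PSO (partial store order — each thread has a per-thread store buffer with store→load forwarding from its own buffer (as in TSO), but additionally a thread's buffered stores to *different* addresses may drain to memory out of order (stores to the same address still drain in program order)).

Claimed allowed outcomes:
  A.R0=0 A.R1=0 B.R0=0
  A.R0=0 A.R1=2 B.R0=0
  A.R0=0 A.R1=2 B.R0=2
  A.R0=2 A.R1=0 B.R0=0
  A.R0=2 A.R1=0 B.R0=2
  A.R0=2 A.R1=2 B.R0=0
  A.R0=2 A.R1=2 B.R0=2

missing: A.R0=0 A.R1=0 B.R0=2

outcome vector order: (A.R0,A.R1,B.R0)
under PSO → 0/0/0; 0/0/2; 0/2/0; 0/2/2; 2/0/0; 2/0/2; 2/2/0; 2/2/2
PSO∖claimed = {0/0/2}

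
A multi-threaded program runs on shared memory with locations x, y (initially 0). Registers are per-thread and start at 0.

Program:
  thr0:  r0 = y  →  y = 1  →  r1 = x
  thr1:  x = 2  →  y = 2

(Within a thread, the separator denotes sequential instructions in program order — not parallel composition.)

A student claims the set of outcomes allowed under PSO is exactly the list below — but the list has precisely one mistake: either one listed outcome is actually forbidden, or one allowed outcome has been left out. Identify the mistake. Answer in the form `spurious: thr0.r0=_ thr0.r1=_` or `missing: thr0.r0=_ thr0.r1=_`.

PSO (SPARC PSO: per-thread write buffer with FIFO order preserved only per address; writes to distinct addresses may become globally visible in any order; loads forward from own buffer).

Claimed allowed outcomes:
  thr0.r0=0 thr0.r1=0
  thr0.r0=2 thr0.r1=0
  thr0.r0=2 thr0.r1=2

missing: thr0.r0=0 thr0.r1=2

outcome vector order: (thr0.r0,thr0.r1)
PSO: 4 outcomes — {00; 02; 20; 22}
PSO∖claimed = {02}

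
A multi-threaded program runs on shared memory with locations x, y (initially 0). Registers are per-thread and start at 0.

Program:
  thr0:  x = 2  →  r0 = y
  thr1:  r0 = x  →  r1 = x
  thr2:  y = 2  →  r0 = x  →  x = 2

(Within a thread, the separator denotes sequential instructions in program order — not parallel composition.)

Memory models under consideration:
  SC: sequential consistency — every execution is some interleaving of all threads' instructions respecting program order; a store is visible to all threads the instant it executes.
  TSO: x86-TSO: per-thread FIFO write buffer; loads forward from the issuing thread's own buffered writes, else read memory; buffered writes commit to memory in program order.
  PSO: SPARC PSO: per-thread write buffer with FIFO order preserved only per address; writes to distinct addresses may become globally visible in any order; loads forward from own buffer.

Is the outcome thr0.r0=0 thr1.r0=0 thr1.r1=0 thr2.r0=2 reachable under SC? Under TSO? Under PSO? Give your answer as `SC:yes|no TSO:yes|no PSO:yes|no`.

SC:yes TSO:yes PSO:yes

outcome vector order: (thr0.r0,thr1.r0,thr1.r1,thr2.r0)
under SC → <0 0 0 2>; <0 0 2 2>; <0 2 2 2>; <2 0 0 0>; <2 0 0 2>; <2 0 2 0>; <2 0 2 2>; <2 2 2 0>; <2 2 2 2>
under TSO → <0 0 0 0>; <0 0 0 2>; <0 0 2 0>; <0 0 2 2>; <0 2 2 0>; <0 2 2 2>; <2 0 0 0>; <2 0 0 2>; <2 0 2 0>; <2 0 2 2>; <2 2 2 0>; <2 2 2 2>
under PSO → <0 0 0 0>; <0 0 0 2>; <0 0 2 0>; <0 0 2 2>; <0 2 2 0>; <0 2 2 2>; <2 0 0 0>; <2 0 0 2>; <2 0 2 0>; <2 0 2 2>; <2 2 2 0>; <2 2 2 2>
target <0 0 0 2> ∈ {SC,TSO,PSO}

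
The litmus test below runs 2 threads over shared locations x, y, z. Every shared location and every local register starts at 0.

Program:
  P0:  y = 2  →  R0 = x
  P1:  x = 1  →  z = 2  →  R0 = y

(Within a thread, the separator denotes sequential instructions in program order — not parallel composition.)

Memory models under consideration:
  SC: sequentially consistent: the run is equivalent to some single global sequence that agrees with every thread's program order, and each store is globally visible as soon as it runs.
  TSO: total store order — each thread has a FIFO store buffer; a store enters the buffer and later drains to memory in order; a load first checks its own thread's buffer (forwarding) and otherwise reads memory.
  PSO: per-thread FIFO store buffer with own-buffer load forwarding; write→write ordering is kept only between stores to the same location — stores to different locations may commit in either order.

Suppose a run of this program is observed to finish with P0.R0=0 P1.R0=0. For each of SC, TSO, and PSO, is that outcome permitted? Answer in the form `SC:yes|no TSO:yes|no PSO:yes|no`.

outcome vector order: (P0.R0,P1.R0)
SC: 3 outcomes — {<0 2>; <1 0>; <1 2>}
TSO: 4 outcomes — {<0 0>; <0 2>; <1 0>; <1 2>}
PSO: 4 outcomes — {<0 0>; <0 2>; <1 0>; <1 2>}
target <0 0> ∈ {TSO,PSO}

SC:no TSO:yes PSO:yes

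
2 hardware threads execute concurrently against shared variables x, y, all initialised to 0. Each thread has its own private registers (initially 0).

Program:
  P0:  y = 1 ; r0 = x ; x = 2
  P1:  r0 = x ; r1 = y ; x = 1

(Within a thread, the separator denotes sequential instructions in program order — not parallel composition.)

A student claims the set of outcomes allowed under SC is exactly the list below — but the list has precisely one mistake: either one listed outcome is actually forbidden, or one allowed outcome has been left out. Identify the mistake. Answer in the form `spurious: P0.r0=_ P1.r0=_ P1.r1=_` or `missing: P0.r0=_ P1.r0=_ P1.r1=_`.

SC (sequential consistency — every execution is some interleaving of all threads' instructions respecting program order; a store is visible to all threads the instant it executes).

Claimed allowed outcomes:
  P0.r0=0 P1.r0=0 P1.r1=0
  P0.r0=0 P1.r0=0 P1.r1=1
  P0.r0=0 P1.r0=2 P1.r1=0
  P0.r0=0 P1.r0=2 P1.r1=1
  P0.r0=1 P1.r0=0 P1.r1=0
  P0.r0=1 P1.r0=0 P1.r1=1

spurious: P0.r0=0 P1.r0=2 P1.r1=0

outcome vector order: (P0.r0,P1.r0,P1.r1)
[SC] allowed = {000; 001; 021; 100; 101}
claimed∖SC = {020}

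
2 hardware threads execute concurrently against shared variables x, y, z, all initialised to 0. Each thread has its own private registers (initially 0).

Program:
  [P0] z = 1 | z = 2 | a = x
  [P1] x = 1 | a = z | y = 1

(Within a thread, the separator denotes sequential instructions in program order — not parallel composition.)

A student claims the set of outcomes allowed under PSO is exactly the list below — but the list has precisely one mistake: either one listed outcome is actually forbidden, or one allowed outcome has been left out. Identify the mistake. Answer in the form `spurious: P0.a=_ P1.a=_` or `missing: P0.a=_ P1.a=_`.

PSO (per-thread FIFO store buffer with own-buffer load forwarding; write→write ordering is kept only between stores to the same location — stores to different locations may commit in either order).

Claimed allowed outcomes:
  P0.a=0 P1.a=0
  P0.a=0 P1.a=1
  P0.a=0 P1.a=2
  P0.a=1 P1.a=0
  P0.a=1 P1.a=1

missing: P0.a=1 P1.a=2

outcome vector order: (P0.a,P1.a)
under PSO → 0/0, 0/1, 0/2, 1/0, 1/1, 1/2
PSO∖claimed = {1/2}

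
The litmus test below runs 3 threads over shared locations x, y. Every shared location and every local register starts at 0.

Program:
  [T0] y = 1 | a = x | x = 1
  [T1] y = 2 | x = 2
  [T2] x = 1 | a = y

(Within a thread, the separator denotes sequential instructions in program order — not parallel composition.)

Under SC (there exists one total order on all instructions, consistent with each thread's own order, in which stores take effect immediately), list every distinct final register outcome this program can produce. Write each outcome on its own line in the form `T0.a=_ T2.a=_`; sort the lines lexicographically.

T0.a=0 T2.a=1
T0.a=0 T2.a=2
T0.a=1 T2.a=0
T0.a=1 T2.a=1
T0.a=1 T2.a=2
T0.a=2 T2.a=0
T0.a=2 T2.a=1
T0.a=2 T2.a=2

outcome vector order: (T0.a,T2.a)
|SC outcomes| = 8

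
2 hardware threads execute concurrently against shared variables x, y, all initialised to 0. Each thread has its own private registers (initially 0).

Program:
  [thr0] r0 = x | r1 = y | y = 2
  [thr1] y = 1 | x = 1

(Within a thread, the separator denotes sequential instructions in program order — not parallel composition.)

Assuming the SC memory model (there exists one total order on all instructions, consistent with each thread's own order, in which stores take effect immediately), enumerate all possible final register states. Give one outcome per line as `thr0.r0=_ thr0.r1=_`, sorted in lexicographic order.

outcome vector order: (thr0.r0,thr0.r1)
|SC outcomes| = 3

thr0.r0=0 thr0.r1=0
thr0.r0=0 thr0.r1=1
thr0.r0=1 thr0.r1=1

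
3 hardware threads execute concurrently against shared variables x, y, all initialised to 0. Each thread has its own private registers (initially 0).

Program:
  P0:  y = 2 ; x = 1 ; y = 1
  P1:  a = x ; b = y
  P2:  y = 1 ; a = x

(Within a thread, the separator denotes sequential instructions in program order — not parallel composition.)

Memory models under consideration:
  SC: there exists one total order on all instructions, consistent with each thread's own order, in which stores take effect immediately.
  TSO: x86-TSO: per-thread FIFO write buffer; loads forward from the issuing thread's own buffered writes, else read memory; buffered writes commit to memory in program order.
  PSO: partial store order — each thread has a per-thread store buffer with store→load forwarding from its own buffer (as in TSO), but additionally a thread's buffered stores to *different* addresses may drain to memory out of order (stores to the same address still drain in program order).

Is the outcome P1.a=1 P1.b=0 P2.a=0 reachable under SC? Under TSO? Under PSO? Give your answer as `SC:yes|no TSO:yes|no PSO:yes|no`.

SC:no TSO:no PSO:yes

outcome vector order: (P1.a,P1.b,P2.a)
SC: 10 outcomes — {000 001 010 011 020 021 110 111 120 121}
TSO: 10 outcomes — {000 001 010 011 020 021 110 111 120 121}
PSO: 12 outcomes — {000 001 010 011 020 021 100 101 110 111 120 121}
target 100 ∈ {PSO}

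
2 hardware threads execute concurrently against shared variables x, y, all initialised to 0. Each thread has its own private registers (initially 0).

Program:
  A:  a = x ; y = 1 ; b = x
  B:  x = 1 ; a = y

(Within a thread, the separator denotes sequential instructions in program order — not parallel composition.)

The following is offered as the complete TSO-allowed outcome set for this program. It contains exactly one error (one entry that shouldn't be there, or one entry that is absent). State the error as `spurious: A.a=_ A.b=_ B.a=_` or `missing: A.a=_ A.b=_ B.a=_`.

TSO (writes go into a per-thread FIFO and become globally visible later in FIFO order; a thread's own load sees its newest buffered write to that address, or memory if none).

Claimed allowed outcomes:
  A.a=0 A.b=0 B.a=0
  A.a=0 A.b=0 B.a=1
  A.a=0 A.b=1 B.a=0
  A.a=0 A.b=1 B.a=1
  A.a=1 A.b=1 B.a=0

missing: A.a=1 A.b=1 B.a=1

outcome vector order: (A.a,A.b,B.a)
[TSO] allowed = {000, 001, 010, 011, 110, 111}
TSO∖claimed = {111}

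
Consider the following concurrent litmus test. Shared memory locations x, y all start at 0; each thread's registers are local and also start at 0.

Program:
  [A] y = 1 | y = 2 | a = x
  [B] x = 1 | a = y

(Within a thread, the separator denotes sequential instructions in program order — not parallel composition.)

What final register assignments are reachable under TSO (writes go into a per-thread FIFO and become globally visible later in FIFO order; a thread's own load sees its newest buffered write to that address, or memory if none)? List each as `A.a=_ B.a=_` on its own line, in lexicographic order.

outcome vector order: (A.a,B.a)
|TSO outcomes| = 6

A.a=0 B.a=0
A.a=0 B.a=1
A.a=0 B.a=2
A.a=1 B.a=0
A.a=1 B.a=1
A.a=1 B.a=2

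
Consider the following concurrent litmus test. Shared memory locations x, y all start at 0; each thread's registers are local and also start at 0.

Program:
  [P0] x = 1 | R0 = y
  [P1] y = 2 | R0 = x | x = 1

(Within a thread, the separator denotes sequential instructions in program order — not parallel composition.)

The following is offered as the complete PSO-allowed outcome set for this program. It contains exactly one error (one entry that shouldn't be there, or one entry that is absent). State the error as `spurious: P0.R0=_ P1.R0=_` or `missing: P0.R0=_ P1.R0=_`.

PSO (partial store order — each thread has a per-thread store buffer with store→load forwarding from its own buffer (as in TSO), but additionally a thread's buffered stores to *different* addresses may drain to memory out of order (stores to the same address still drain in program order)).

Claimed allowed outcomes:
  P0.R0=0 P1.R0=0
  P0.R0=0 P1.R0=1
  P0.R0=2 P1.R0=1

outcome vector order: (P0.R0,P1.R0)
under PSO → 0/0, 0/1, 2/0, 2/1
PSO∖claimed = {2/0}

missing: P0.R0=2 P1.R0=0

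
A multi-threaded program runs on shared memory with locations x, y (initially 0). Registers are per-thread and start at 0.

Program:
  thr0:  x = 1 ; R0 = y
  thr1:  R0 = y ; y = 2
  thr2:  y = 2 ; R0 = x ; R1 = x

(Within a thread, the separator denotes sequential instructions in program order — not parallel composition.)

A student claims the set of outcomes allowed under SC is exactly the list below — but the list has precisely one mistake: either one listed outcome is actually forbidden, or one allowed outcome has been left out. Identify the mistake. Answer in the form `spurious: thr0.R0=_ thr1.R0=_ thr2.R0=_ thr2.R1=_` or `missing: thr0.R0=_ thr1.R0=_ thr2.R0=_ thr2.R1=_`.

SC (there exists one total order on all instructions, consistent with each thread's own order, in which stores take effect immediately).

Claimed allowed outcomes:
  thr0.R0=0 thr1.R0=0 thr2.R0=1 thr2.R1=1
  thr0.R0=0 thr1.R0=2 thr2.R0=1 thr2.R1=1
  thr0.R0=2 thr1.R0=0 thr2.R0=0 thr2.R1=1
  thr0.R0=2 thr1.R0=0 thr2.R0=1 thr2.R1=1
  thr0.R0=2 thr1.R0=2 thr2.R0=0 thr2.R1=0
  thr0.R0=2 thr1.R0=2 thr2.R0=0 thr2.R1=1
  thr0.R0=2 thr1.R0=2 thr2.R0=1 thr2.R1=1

outcome vector order: (thr0.R0,thr1.R0,thr2.R0,thr2.R1)
SC (8): 0011 0211 2000 2001 2011 2200 2201 2211
SC∖claimed = {2000}

missing: thr0.R0=2 thr1.R0=0 thr2.R0=0 thr2.R1=0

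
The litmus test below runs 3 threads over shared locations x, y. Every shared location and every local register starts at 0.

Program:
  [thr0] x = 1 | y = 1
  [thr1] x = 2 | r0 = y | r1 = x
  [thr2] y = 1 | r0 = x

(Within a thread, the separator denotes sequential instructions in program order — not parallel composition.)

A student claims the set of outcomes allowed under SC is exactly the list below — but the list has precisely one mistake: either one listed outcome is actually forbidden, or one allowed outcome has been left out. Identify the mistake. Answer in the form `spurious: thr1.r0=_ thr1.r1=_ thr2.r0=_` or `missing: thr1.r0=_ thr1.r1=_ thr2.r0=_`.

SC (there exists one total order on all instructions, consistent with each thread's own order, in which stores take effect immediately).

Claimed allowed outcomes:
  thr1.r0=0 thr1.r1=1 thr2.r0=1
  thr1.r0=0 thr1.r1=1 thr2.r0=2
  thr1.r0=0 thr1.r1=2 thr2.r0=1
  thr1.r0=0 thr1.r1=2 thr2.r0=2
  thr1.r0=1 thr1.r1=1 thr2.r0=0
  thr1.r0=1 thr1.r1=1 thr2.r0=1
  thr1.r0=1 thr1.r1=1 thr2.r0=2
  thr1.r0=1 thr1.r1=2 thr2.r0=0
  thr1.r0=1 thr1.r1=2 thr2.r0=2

outcome vector order: (thr1.r0,thr1.r1,thr2.r0)
SC: 10 outcomes — {0/1/1, 0/1/2, 0/2/1, 0/2/2, 1/1/0, 1/1/1, 1/1/2, 1/2/0, 1/2/1, 1/2/2}
SC∖claimed = {1/2/1}

missing: thr1.r0=1 thr1.r1=2 thr2.r0=1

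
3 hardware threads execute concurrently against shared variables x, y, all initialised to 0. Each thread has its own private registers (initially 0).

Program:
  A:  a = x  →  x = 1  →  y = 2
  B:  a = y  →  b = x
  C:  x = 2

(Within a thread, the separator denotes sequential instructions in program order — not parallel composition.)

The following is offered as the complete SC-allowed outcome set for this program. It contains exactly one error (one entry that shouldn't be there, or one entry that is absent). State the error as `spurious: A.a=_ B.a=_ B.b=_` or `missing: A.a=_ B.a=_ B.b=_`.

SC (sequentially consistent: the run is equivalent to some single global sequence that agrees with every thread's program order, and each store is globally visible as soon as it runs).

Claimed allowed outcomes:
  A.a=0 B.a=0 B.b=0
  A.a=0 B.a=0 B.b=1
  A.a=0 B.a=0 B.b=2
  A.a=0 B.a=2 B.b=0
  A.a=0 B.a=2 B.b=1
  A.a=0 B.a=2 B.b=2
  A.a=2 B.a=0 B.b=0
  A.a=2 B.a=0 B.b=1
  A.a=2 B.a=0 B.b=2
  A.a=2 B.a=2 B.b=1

spurious: A.a=0 B.a=2 B.b=0

outcome vector order: (A.a,B.a,B.b)
SC (9): 000 001 002 021 022 200 201 202 221
claimed∖SC = {020}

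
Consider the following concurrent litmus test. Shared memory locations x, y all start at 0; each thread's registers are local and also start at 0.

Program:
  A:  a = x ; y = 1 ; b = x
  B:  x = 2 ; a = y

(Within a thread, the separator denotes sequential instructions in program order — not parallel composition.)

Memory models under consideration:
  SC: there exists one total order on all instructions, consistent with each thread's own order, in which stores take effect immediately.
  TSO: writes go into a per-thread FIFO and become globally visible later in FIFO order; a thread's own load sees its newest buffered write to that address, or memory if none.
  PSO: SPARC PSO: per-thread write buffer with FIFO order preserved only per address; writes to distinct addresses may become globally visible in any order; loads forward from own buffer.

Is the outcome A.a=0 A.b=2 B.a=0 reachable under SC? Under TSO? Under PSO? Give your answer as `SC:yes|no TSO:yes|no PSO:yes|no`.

SC:yes TSO:yes PSO:yes

outcome vector order: (A.a,A.b,B.a)
SC: 5 outcomes — {0/0/1 0/2/0 0/2/1 2/2/0 2/2/1}
TSO: 6 outcomes — {0/0/0 0/0/1 0/2/0 0/2/1 2/2/0 2/2/1}
PSO: 6 outcomes — {0/0/0 0/0/1 0/2/0 0/2/1 2/2/0 2/2/1}
target 0/2/0 ∈ {SC,TSO,PSO}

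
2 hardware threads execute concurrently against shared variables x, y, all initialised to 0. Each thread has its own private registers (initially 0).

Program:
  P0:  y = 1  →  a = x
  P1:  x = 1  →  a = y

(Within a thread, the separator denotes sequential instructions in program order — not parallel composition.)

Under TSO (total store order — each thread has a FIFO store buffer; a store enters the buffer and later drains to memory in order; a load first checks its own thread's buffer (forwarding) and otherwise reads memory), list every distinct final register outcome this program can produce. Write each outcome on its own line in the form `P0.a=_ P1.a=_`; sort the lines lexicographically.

P0.a=0 P1.a=0
P0.a=0 P1.a=1
P0.a=1 P1.a=0
P0.a=1 P1.a=1

outcome vector order: (P0.a,P1.a)
|TSO outcomes| = 4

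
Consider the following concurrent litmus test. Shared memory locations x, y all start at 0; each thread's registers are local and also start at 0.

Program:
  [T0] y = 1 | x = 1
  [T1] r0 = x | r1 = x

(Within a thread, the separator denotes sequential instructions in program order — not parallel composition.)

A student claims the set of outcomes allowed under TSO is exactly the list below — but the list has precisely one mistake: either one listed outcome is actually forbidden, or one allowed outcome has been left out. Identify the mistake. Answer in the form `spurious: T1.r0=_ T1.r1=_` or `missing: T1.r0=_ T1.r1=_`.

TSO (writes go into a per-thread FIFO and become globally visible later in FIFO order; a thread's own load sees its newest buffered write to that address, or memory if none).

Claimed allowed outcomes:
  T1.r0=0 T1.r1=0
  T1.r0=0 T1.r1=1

missing: T1.r0=1 T1.r1=1

outcome vector order: (T1.r0,T1.r1)
[TSO] allowed = {<0 0>, <0 1>, <1 1>}
TSO∖claimed = {<1 1>}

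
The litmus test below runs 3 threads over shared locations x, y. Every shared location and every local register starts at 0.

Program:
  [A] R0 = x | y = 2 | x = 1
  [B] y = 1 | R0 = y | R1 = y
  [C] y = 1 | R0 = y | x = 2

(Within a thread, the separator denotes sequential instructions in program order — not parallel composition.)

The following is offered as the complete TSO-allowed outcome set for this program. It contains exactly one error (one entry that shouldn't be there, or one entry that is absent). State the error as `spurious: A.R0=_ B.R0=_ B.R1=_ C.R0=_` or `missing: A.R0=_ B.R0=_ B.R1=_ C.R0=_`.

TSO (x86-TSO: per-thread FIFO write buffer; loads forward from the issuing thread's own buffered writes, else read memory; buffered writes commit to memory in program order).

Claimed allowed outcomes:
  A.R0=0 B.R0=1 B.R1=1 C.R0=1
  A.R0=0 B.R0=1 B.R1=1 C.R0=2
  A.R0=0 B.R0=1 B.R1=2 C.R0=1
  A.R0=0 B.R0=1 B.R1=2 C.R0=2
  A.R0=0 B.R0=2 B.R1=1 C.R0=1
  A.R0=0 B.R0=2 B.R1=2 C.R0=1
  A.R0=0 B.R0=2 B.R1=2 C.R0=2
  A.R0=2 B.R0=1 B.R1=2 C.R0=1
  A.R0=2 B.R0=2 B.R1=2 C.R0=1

outcome vector order: (A.R0,B.R0,B.R1,C.R0)
TSO: 10 outcomes — {0111 0112 0121 0122 0211 0221 0222 2111 2121 2221}
TSO∖claimed = {2111}

missing: A.R0=2 B.R0=1 B.R1=1 C.R0=1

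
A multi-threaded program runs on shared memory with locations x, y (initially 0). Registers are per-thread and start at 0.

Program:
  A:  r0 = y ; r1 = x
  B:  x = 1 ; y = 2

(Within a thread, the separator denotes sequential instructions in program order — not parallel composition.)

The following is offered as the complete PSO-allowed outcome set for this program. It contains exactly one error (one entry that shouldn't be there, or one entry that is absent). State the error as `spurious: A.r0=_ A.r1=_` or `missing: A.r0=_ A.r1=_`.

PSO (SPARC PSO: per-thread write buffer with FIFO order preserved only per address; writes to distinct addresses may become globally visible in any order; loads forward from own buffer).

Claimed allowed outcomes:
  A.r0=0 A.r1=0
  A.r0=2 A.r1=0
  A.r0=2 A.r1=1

missing: A.r0=0 A.r1=1

outcome vector order: (A.r0,A.r1)
PSO (4): 0/0 0/1 2/0 2/1
PSO∖claimed = {0/1}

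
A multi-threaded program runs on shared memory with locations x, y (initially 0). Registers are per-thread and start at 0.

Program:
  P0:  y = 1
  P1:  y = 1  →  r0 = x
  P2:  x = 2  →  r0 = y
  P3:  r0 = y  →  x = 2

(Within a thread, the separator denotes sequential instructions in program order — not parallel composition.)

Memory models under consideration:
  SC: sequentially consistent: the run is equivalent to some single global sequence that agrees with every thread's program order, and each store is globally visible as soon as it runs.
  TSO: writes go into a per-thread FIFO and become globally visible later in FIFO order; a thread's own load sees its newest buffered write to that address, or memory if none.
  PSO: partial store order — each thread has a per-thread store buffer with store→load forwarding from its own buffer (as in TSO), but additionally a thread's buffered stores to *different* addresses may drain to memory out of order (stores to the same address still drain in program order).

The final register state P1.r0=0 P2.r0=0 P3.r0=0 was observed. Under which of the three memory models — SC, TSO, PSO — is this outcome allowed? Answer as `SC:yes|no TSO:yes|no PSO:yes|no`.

SC:no TSO:yes PSO:yes

outcome vector order: (P1.r0,P2.r0,P3.r0)
under SC → 010 011 200 201 210 211
under TSO → 000 001 010 011 200 201 210 211
under PSO → 000 001 010 011 200 201 210 211
target 000 ∈ {TSO,PSO}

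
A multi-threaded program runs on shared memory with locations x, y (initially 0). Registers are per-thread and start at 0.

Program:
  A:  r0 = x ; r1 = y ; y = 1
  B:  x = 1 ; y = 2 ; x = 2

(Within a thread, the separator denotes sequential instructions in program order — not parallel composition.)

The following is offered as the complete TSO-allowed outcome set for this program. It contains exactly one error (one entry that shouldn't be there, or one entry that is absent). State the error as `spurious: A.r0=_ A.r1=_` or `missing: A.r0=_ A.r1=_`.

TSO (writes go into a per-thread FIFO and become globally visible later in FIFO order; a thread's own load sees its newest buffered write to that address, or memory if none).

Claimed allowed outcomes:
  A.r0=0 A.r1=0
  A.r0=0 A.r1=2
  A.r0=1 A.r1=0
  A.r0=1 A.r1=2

missing: A.r0=2 A.r1=2

outcome vector order: (A.r0,A.r1)
[TSO] allowed = {<0 0>; <0 2>; <1 0>; <1 2>; <2 2>}
TSO∖claimed = {<2 2>}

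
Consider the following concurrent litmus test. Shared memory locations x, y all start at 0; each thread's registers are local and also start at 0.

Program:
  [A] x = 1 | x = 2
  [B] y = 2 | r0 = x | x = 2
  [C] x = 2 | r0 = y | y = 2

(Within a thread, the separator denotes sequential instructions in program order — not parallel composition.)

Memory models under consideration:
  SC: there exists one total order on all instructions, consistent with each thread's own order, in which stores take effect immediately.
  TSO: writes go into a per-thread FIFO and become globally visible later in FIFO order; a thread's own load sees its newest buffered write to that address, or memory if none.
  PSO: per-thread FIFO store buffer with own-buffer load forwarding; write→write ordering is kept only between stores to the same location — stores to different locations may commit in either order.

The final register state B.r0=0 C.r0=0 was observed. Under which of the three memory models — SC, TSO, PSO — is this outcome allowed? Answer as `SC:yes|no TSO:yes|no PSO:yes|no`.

SC:no TSO:yes PSO:yes

outcome vector order: (B.r0,C.r0)
under SC → (0,2); (1,0); (1,2); (2,0); (2,2)
under TSO → (0,0); (0,2); (1,0); (1,2); (2,0); (2,2)
under PSO → (0,0); (0,2); (1,0); (1,2); (2,0); (2,2)
target (0,0) ∈ {TSO,PSO}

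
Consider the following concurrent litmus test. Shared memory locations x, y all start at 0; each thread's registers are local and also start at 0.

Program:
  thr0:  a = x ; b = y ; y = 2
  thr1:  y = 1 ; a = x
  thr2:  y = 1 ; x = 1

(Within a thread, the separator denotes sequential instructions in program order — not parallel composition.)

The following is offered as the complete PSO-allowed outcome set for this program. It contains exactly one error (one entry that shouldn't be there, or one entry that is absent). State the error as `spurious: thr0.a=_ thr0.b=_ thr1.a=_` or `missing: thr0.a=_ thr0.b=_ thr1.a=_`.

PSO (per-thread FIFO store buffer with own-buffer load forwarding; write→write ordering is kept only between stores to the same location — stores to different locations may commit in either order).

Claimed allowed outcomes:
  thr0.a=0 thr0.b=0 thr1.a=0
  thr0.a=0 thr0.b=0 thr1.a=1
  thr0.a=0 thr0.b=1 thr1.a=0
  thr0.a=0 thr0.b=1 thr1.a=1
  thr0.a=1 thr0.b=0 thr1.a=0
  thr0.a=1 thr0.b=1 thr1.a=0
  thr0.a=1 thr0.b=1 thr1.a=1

outcome vector order: (thr0.a,thr0.b,thr1.a)
PSO: 8 outcomes — {000 001 010 011 100 101 110 111}
PSO∖claimed = {101}

missing: thr0.a=1 thr0.b=0 thr1.a=1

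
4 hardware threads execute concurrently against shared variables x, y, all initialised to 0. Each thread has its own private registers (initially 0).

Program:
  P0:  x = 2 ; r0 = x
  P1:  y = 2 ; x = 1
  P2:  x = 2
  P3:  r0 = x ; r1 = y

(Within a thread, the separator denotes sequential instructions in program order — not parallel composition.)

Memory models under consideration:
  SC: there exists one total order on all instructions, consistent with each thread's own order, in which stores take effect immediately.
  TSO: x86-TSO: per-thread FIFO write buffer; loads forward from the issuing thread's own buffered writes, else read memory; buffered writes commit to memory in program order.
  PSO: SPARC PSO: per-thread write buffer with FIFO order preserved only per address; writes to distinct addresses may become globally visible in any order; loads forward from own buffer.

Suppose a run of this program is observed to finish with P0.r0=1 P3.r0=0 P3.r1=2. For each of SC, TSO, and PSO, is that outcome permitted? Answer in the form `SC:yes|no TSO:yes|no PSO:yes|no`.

outcome vector order: (P0.r0,P3.r0,P3.r1)
[SC] allowed = {<1 0 0>; <1 0 2>; <1 1 2>; <1 2 0>; <1 2 2>; <2 0 0>; <2 0 2>; <2 1 2>; <2 2 0>; <2 2 2>}
[TSO] allowed = {<1 0 0>; <1 0 2>; <1 1 2>; <1 2 0>; <1 2 2>; <2 0 0>; <2 0 2>; <2 1 2>; <2 2 0>; <2 2 2>}
[PSO] allowed = {<1 0 0>; <1 0 2>; <1 1 0>; <1 1 2>; <1 2 0>; <1 2 2>; <2 0 0>; <2 0 2>; <2 1 0>; <2 1 2>; <2 2 0>; <2 2 2>}
target <1 0 2> ∈ {SC,TSO,PSO}

SC:yes TSO:yes PSO:yes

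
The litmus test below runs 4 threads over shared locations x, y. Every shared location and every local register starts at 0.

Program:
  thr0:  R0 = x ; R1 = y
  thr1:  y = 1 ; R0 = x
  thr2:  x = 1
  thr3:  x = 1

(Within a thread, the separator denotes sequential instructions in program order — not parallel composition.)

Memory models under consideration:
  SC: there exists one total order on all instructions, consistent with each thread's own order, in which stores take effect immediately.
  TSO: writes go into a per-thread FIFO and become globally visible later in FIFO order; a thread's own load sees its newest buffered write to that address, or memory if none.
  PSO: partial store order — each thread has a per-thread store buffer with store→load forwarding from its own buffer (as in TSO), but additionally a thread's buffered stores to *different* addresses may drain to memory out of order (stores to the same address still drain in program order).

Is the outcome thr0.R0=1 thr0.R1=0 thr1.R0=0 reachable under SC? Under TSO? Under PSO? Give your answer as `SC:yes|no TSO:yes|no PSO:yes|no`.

SC:no TSO:yes PSO:yes

outcome vector order: (thr0.R0,thr0.R1,thr1.R0)
SC: 7 outcomes — {0/0/0 0/0/1 0/1/0 0/1/1 1/0/1 1/1/0 1/1/1}
TSO: 8 outcomes — {0/0/0 0/0/1 0/1/0 0/1/1 1/0/0 1/0/1 1/1/0 1/1/1}
PSO: 8 outcomes — {0/0/0 0/0/1 0/1/0 0/1/1 1/0/0 1/0/1 1/1/0 1/1/1}
target 1/0/0 ∈ {TSO,PSO}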